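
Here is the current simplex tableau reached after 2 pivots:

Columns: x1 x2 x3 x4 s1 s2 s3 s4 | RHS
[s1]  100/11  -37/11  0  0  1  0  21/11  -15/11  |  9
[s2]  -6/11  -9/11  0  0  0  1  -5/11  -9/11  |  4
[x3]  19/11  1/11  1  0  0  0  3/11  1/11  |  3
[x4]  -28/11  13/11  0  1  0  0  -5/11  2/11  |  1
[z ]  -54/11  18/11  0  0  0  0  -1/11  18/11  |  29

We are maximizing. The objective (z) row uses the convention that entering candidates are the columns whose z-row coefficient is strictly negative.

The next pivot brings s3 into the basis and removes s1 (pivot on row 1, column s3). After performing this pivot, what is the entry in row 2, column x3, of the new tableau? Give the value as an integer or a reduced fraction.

Pivot element is row 1, column s3: 21/11.
Normalize row 1: new (row 1, x3) = 0/(21/11) = 0.
row 2 ← row 2 − (-5/11)·(new row 1): 0 − (-5/11)·0 = 0.

0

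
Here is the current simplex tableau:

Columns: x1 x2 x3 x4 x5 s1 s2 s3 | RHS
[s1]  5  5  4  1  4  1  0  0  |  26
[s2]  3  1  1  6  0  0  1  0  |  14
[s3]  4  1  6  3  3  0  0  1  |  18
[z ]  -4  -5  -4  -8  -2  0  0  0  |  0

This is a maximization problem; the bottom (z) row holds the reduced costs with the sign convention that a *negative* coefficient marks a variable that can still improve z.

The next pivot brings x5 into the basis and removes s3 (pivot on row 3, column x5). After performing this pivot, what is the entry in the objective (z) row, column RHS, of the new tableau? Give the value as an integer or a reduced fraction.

Pivot element is row 3, column x5: 3.
Normalize row 3: new (row 3, RHS) = 18/3 = 6.
z-row ← z-row − (-2)·(new row 3): 0 − (-2)·6 = 12.

12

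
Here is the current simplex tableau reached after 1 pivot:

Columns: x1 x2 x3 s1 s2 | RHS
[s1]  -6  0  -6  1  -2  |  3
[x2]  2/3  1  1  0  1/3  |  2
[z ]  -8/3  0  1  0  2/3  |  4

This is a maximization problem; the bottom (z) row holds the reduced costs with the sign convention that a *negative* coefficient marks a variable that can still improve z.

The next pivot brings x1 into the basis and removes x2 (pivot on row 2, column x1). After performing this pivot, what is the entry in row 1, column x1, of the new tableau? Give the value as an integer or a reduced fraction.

0

Pivot element is row 2, column x1: 2/3.
Normalize row 2: new (row 2, x1) = (2/3)/(2/3) = 1.
row 1 ← row 1 − (-6)·(new row 2): -6 − (-6)·1 = 0.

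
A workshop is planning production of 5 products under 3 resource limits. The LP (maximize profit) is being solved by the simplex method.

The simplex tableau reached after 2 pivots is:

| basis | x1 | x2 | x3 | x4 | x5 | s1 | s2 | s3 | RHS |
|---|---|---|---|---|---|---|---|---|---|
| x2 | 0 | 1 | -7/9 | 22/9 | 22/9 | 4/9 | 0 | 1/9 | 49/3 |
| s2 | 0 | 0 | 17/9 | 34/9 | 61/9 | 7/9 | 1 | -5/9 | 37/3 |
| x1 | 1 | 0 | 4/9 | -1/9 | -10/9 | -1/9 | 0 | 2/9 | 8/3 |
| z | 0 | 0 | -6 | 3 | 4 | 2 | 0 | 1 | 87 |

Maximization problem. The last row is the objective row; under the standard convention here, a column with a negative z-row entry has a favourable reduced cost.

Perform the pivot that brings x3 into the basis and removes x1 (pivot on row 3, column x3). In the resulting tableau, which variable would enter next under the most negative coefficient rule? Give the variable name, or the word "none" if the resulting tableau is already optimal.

x5

Pivot element 4/9. New z-row = old z-row − (-6)·(row 3/(4/9)).
Updated z-row coefficients: x1: 27/2, x2: 0, x3: 0, x4: 3/2, x5: -11, s1: 1/2, s2: 0, s3: 4.
The most negative is -11 in column x5, so x5 would enter next.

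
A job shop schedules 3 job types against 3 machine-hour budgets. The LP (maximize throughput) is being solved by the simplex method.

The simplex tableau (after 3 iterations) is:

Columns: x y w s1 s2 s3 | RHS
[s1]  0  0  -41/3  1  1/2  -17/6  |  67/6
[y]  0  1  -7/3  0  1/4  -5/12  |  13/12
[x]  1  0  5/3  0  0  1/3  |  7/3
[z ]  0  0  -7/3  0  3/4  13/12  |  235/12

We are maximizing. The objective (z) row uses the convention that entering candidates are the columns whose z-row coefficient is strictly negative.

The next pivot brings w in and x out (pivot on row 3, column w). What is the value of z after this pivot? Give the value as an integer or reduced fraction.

457/20

Minimum ratio for w: (7/3)/(5/3) = 7/5.
z changes by −(z-row coeff of w)·ratio = −(-7/3)·(7/5) = 49/15.
New z = 235/12 + (49/15) = 457/20.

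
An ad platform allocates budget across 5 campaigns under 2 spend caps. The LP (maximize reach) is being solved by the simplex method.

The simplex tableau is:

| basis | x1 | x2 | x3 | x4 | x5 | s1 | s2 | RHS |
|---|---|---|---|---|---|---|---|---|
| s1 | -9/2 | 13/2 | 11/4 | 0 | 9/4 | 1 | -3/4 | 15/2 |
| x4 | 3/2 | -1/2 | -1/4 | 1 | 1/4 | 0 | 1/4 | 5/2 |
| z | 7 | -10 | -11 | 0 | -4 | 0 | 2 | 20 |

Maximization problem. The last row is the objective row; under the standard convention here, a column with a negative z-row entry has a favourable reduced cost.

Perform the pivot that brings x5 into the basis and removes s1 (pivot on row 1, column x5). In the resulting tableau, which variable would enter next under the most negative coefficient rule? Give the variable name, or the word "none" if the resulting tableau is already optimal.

x3

Pivot element 9/4. New z-row = old z-row − (-4)·(row 1/(9/4)).
Updated z-row coefficients: x1: -1, x2: 14/9, x3: -55/9, x4: 0, x5: 0, s1: 16/9, s2: 2/3.
The most negative is -55/9 in column x3, so x3 would enter next.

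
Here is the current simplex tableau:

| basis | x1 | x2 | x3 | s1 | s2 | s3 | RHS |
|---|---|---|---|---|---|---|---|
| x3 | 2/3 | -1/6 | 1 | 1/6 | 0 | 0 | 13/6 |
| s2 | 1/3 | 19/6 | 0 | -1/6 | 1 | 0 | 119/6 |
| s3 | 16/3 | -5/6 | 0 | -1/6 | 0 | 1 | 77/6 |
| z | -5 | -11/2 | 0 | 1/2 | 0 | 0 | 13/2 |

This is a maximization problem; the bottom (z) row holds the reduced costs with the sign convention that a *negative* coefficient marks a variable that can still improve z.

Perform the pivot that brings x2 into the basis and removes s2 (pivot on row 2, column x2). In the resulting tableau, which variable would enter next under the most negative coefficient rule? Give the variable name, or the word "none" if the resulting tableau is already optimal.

x1

Pivot element 19/6. New z-row = old z-row − (-11/2)·(row 2/(19/6)).
Updated z-row coefficients: x1: -84/19, x2: 0, x3: 0, s1: 4/19, s2: 33/19, s3: 0.
The most negative is -84/19 in column x1, so x1 would enter next.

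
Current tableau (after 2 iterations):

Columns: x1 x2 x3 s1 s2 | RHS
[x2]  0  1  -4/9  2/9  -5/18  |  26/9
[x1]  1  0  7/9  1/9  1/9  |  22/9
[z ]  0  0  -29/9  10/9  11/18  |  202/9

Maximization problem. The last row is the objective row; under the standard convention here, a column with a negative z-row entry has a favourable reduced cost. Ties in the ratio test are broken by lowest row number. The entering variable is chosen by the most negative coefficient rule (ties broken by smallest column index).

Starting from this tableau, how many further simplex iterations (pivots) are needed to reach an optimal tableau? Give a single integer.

1

pivot: x3 in, x1 out → z = 228/7
No improving column remains; optimal.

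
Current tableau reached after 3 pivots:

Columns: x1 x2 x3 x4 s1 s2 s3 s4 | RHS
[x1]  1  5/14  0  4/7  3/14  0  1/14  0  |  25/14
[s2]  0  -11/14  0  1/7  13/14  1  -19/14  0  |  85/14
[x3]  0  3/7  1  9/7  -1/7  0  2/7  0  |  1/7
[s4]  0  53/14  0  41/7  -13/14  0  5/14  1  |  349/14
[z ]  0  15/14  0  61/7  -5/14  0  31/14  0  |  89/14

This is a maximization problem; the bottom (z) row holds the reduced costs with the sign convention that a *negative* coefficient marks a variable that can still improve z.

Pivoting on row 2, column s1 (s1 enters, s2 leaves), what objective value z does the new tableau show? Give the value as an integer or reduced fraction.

113/13

Minimum ratio for s1: (85/14)/(13/14) = 85/13.
z changes by −(z-row coeff of s1)·ratio = −(-5/14)·(85/13) = 425/182.
New z = 89/14 + (425/182) = 113/13.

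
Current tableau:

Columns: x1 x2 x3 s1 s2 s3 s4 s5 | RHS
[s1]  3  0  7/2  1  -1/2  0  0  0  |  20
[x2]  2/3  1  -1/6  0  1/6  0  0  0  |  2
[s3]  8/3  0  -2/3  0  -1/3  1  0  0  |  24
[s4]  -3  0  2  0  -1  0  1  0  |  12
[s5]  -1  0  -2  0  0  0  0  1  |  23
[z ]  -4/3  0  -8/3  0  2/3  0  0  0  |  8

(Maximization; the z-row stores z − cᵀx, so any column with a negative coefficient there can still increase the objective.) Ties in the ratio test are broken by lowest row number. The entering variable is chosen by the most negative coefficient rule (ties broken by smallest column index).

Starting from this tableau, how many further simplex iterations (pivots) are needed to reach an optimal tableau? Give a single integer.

pivot: x3 in, s1 out → z = 488/21
No improving column remains; optimal.

1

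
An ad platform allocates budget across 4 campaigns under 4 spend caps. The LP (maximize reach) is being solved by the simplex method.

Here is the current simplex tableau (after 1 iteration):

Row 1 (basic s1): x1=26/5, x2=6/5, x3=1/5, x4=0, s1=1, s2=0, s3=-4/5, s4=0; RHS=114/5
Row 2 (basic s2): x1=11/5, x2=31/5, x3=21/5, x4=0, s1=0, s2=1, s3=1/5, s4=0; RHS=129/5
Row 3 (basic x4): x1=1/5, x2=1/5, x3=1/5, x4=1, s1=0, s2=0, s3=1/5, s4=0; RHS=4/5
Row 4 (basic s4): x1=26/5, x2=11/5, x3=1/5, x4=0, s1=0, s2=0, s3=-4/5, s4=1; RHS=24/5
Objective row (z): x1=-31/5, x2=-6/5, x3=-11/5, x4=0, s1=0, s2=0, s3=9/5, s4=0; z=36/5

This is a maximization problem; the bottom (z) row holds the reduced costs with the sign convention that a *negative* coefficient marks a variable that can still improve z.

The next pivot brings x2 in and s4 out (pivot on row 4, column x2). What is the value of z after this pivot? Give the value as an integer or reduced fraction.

108/11

Minimum ratio for x2: (24/5)/(11/5) = 24/11.
z changes by −(z-row coeff of x2)·ratio = −(-6/5)·(24/11) = 144/55.
New z = 36/5 + (144/55) = 108/11.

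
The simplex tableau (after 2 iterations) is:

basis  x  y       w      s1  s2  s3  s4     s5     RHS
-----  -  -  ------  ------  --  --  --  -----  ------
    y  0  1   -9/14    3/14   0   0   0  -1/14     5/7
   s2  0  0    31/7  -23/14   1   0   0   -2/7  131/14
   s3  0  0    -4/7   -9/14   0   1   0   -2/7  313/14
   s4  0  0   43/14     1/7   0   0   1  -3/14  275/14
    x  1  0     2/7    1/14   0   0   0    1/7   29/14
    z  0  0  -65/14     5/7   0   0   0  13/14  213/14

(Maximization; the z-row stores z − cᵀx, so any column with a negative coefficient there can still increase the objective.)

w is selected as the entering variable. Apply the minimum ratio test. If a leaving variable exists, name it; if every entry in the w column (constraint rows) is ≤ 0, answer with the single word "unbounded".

Ratios: row 1 (y): entry -9/14 ≤ 0, skip; row 2 (s2): (131/14)/(31/7) = 131/62; row 3 (s3): entry -4/7 ≤ 0, skip; row 4 (s4): (275/14)/(43/14) = 275/43; row 5 (x): (29/14)/(2/7) = 29/4.
Minimum ratio is in the s2 row, so s2 leaves.

s2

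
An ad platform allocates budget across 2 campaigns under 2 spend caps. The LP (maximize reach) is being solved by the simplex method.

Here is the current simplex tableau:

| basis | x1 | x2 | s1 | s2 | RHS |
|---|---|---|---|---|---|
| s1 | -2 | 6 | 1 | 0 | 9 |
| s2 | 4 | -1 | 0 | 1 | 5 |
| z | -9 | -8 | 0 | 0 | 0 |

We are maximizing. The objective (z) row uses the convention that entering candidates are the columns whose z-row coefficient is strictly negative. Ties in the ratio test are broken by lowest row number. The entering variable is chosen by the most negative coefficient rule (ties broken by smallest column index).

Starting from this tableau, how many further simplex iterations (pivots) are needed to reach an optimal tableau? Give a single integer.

2

pivot: x1 in, s2 out → z = 45/4
pivot: x2 in, s1 out → z = 719/22
No improving column remains; optimal.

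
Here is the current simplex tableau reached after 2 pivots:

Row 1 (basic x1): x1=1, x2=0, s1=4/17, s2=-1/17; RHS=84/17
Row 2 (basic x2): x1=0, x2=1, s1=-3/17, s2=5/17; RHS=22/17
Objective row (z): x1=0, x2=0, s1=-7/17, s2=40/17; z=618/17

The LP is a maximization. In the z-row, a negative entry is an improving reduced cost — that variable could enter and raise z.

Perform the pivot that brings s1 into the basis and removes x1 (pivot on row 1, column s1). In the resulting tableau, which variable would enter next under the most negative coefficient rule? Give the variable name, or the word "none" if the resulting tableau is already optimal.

Pivot element 4/17. New z-row = old z-row − (-7/17)·(row 1/(4/17)).
Updated z-row coefficients: x1: 7/4, x2: 0, s1: 0, s2: 9/4.
No coefficient is strictly negative; the tableau after this pivot is optimal.

none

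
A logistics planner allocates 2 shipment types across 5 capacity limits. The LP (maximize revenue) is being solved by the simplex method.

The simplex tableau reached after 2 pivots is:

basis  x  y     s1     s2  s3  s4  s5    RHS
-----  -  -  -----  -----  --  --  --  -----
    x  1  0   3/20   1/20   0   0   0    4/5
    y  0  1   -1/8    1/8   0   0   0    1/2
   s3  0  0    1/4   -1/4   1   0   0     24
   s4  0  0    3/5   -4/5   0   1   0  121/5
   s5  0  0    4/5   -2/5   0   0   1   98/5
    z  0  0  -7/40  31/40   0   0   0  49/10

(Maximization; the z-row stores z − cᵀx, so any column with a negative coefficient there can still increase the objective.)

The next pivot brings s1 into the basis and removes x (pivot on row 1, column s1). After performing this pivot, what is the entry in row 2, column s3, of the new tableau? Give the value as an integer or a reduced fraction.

0

Pivot element is row 1, column s1: 3/20.
Normalize row 1: new (row 1, s3) = 0/(3/20) = 0.
row 2 ← row 2 − (-1/8)·(new row 1): 0 − (-1/8)·0 = 0.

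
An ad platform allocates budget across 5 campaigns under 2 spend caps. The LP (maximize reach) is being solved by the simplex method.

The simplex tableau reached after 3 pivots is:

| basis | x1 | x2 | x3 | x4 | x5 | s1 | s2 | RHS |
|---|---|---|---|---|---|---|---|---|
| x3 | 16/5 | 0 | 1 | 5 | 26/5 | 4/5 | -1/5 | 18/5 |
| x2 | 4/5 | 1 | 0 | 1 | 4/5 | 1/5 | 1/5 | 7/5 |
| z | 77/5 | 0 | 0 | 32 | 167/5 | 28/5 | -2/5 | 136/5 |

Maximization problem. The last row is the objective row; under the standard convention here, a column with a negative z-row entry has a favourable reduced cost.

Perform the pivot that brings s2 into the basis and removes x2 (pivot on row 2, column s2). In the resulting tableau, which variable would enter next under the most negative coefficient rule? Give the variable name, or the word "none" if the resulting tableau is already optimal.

Pivot element 1/5. New z-row = old z-row − (-2/5)·(row 2/(1/5)).
Updated z-row coefficients: x1: 17, x2: 2, x3: 0, x4: 34, x5: 35, s1: 6, s2: 0.
No coefficient is strictly negative; the tableau after this pivot is optimal.

none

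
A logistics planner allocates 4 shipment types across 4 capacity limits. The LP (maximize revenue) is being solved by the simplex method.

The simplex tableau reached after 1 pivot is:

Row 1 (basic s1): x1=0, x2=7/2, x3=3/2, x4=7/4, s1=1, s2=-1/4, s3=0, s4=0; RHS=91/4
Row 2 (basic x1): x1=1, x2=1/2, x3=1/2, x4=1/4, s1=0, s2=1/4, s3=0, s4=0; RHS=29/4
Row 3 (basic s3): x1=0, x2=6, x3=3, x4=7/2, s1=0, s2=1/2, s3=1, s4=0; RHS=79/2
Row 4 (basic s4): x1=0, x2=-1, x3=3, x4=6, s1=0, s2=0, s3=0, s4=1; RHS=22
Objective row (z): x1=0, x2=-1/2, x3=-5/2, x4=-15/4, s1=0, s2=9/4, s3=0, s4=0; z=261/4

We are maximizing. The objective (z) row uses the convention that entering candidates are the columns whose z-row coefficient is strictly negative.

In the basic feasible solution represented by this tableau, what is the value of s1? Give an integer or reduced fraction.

91/4

s1 is basic (row 1); its value is the RHS of that row: 91/4.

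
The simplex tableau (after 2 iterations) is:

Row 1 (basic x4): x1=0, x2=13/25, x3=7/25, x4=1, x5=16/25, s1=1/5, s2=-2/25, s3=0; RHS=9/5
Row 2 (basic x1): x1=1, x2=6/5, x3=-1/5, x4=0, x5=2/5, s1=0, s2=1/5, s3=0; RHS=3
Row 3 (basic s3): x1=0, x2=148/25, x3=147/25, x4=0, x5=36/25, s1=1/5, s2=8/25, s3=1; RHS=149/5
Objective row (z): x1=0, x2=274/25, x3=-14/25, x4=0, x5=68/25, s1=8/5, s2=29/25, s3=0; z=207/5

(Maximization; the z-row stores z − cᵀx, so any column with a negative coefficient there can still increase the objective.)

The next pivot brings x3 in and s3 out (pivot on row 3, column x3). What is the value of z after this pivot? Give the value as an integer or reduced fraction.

Minimum ratio for x3: (149/5)/(147/25) = 745/147.
z changes by −(z-row coeff of x3)·ratio = −(-14/25)·(745/147) = 298/105.
New z = 207/5 + (298/105) = 929/21.

929/21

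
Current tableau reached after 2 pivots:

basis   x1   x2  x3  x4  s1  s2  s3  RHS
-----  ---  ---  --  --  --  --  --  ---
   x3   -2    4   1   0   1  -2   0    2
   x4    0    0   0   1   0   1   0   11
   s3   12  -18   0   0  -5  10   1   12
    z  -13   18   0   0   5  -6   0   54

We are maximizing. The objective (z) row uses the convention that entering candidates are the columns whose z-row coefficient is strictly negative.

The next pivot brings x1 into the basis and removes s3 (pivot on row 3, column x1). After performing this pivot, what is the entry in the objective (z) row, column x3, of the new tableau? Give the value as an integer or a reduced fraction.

Pivot element is row 3, column x1: 12.
Normalize row 3: new (row 3, x3) = 0/12 = 0.
z-row ← z-row − (-13)·(new row 3): 0 − (-13)·0 = 0.

0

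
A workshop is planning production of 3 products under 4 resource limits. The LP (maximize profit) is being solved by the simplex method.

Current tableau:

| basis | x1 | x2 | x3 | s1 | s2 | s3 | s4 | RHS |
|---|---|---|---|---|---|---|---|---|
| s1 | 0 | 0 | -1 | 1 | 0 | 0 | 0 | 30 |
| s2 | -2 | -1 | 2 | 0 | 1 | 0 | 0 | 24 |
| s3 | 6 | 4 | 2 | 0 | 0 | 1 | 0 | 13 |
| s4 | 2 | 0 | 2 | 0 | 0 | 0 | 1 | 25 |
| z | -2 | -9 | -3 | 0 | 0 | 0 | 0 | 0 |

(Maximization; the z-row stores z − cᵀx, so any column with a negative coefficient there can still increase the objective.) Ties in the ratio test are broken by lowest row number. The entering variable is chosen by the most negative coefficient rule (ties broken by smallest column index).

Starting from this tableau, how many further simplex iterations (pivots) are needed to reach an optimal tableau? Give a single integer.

1

pivot: x2 in, s3 out → z = 117/4
No improving column remains; optimal.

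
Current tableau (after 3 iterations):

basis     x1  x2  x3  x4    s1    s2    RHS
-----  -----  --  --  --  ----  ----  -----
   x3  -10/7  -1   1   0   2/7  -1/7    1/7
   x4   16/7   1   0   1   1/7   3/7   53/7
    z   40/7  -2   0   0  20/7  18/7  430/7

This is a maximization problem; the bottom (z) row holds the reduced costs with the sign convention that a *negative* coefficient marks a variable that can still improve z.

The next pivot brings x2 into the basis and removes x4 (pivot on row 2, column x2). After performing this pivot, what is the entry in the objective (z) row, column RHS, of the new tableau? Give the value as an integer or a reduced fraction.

536/7

Pivot element is row 2, column x2: 1.
Normalize row 2: new (row 2, RHS) = (53/7)/1 = 53/7.
z-row ← z-row − (-2)·(new row 2): 430/7 − (-2)·(53/7) = 536/7.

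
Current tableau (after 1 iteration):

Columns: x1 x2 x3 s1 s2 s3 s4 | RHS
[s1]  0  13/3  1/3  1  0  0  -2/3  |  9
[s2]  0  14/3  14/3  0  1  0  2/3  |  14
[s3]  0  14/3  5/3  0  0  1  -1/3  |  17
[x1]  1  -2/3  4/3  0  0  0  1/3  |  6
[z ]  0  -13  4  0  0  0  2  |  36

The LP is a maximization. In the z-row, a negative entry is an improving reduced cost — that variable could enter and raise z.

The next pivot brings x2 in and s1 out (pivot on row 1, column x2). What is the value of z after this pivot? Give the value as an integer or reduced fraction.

63

Minimum ratio for x2: 9/(13/3) = 27/13.
z changes by −(z-row coeff of x2)·ratio = −(-13)·(27/13) = 27.
New z = 36 + 27 = 63.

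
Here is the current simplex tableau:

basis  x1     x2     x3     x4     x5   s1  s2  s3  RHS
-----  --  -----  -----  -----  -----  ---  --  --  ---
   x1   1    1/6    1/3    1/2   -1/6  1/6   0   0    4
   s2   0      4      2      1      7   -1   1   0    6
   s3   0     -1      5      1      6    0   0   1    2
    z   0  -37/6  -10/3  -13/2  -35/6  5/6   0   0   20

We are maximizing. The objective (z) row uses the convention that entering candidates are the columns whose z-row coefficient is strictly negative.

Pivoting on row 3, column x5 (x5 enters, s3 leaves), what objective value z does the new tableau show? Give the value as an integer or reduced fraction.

Minimum ratio for x5: 2/6 = 1/3.
z changes by −(z-row coeff of x5)·ratio = −(-35/6)·(1/3) = 35/18.
New z = 20 + (35/18) = 395/18.

395/18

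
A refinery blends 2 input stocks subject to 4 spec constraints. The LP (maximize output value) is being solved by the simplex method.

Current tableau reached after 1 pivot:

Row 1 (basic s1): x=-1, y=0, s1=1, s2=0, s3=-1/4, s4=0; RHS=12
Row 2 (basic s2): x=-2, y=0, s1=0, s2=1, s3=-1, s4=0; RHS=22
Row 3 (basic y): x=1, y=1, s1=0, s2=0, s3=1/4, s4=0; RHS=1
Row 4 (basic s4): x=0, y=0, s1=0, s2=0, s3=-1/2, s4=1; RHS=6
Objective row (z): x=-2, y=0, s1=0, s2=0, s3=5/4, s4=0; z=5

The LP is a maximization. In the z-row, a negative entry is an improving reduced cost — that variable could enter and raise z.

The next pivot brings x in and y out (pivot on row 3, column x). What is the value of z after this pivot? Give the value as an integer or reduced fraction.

7

Minimum ratio for x: 1/1 = 1.
z changes by −(z-row coeff of x)·ratio = −(-2)·1 = 2.
New z = 5 + 2 = 7.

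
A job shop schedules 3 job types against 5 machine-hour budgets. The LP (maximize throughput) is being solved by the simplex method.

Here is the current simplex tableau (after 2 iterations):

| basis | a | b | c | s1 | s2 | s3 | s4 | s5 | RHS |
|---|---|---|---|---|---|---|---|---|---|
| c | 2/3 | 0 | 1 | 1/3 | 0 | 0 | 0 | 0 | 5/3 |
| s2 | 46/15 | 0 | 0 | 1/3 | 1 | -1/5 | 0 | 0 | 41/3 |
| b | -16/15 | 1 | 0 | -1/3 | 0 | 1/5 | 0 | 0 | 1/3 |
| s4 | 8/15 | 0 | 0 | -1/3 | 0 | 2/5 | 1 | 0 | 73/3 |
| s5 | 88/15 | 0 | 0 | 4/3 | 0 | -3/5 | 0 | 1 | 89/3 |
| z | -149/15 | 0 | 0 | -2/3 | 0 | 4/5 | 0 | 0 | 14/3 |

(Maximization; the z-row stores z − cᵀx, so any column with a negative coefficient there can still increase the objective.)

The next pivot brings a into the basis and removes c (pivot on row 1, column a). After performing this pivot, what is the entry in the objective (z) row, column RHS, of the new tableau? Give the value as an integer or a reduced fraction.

Pivot element is row 1, column a: 2/3.
Normalize row 1: new (row 1, RHS) = (5/3)/(2/3) = 5/2.
z-row ← z-row − (-149/15)·(new row 1): 14/3 − (-149/15)·(5/2) = 59/2.

59/2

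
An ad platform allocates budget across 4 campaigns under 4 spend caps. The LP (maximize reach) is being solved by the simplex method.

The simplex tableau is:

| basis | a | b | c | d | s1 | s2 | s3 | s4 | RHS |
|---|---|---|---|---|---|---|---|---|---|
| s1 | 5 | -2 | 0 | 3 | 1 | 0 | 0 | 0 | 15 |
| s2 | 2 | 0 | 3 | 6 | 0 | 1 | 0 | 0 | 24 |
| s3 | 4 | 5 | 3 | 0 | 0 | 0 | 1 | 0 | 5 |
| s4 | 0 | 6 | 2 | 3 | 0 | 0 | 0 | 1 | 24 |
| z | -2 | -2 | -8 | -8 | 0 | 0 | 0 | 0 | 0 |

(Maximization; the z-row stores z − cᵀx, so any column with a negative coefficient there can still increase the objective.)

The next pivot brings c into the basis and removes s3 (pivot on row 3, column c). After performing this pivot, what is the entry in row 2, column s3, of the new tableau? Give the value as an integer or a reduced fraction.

Pivot element is row 3, column c: 3.
Normalize row 3: new (row 3, s3) = 1/3 = 1/3.
row 2 ← row 2 − 3·(new row 3): 0 − 3·(1/3) = -1.

-1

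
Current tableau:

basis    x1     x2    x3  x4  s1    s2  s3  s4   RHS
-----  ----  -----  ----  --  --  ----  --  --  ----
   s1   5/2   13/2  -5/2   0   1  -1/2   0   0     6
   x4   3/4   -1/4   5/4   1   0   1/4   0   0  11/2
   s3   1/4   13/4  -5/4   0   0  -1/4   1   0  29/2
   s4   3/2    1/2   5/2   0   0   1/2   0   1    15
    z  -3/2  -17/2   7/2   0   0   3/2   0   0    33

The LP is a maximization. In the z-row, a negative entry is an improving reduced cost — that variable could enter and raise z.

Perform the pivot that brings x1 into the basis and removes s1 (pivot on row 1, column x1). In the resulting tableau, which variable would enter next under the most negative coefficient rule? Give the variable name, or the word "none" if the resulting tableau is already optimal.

x2

Pivot element 5/2. New z-row = old z-row − (-3/2)·(row 1/(5/2)).
Updated z-row coefficients: x1: 0, x2: -23/5, x3: 2, x4: 0, s1: 3/5, s2: 6/5, s3: 0, s4: 0.
The most negative is -23/5 in column x2, so x2 would enter next.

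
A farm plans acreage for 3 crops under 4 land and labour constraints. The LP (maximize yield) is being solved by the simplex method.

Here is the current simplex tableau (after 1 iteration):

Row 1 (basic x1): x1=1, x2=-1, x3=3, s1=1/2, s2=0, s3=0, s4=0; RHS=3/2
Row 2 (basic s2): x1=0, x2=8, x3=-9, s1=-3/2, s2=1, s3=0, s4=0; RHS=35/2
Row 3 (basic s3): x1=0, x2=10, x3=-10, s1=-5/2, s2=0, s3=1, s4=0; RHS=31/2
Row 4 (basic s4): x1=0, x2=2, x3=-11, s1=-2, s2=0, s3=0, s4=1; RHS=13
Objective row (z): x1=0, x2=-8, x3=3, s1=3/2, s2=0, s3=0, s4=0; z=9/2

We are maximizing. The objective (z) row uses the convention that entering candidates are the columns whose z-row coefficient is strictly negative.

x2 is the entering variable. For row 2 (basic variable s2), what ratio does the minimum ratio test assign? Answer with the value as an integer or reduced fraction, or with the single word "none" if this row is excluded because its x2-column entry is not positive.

Ratio = RHS / (x2 entry) = (35/2) / 8 = 35/16.

35/16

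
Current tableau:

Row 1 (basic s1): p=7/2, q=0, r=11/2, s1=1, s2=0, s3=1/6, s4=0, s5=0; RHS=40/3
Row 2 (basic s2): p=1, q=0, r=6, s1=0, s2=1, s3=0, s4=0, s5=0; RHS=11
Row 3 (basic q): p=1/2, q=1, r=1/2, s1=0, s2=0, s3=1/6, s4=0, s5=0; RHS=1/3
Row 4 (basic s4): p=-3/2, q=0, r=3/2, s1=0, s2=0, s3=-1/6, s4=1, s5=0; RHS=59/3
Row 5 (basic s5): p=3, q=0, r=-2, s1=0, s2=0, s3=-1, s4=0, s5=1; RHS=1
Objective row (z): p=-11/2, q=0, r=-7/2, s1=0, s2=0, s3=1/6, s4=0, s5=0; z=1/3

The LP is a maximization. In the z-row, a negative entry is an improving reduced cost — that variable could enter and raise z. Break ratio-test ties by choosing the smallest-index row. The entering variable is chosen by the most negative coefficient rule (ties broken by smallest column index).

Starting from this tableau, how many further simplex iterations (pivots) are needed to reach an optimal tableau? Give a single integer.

pivot: p in, s5 out → z = 13/6
pivot: r in, q out → z = 18/5
No improving column remains; optimal.

2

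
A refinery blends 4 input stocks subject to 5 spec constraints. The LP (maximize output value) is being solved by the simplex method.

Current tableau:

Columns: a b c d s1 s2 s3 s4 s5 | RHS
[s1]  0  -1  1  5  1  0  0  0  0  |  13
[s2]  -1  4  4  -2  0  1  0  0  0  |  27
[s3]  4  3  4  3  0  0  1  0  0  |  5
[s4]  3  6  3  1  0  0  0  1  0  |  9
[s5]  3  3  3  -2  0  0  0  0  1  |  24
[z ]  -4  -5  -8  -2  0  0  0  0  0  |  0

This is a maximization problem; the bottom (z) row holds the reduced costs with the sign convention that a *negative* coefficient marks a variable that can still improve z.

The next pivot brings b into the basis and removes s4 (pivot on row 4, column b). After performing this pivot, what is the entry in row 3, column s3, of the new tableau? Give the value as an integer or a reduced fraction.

Pivot element is row 4, column b: 6.
Normalize row 4: new (row 4, s3) = 0/6 = 0.
row 3 ← row 3 − 3·(new row 4): 1 − 3·0 = 1.

1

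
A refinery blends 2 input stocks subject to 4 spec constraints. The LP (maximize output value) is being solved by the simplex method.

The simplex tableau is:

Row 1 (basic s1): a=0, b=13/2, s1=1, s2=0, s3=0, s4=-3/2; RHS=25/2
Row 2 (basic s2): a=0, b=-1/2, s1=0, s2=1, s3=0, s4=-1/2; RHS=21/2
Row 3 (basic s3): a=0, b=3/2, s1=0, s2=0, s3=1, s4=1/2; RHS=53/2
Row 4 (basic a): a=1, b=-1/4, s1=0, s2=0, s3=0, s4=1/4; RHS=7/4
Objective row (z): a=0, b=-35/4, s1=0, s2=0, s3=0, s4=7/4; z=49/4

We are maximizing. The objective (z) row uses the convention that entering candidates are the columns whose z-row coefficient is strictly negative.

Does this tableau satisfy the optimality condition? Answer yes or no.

Column b has objective-row coefficient -35/4, which is negative; an improving pivot exists, so not yet optimal.

no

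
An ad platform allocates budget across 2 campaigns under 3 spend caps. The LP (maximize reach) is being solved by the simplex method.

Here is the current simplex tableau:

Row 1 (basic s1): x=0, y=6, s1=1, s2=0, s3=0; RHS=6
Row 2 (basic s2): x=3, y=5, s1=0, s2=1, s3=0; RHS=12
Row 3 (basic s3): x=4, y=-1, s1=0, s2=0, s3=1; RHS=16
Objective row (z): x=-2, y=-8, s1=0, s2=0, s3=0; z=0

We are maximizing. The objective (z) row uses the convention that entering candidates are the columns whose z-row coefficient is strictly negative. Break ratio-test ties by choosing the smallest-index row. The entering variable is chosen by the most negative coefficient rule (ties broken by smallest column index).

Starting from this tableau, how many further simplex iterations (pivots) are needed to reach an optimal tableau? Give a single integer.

2

pivot: y in, s1 out → z = 8
pivot: x in, s2 out → z = 38/3
No improving column remains; optimal.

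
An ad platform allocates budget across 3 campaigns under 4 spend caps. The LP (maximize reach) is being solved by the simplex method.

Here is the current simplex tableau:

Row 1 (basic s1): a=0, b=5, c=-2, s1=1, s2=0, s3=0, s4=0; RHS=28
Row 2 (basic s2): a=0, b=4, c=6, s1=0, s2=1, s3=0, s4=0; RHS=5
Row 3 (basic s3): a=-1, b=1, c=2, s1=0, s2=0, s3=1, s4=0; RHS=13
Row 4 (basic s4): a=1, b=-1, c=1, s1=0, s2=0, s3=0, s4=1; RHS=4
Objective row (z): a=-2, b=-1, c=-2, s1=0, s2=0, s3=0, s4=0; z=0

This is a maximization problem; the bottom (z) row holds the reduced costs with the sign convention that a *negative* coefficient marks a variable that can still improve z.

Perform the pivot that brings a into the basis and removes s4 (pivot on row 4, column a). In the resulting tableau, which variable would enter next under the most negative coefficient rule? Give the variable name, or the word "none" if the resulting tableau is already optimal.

b

Pivot element 1. New z-row = old z-row − (-2)·(row 4/1).
Updated z-row coefficients: a: 0, b: -3, c: 0, s1: 0, s2: 0, s3: 0, s4: 2.
The most negative is -3 in column b, so b would enter next.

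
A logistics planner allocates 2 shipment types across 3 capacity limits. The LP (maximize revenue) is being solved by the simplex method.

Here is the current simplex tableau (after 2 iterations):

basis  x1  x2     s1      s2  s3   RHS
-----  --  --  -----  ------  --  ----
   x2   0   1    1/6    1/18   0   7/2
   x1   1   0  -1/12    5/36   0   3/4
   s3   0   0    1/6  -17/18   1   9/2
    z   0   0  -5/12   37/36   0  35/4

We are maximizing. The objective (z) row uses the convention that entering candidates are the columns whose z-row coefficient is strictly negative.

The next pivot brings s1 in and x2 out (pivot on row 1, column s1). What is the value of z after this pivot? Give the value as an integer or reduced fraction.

35/2

Minimum ratio for s1: (7/2)/(1/6) = 21.
z changes by −(z-row coeff of s1)·ratio = −(-5/12)·21 = 35/4.
New z = 35/4 + (35/4) = 35/2.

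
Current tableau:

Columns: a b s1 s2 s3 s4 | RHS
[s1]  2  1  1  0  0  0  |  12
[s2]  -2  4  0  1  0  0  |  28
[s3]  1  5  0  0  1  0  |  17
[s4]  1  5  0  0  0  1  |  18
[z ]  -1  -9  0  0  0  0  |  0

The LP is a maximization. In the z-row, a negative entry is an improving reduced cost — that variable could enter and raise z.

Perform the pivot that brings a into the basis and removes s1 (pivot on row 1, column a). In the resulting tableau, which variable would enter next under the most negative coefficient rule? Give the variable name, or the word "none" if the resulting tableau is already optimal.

b

Pivot element 2. New z-row = old z-row − (-1)·(row 1/2).
Updated z-row coefficients: a: 0, b: -17/2, s1: 1/2, s2: 0, s3: 0, s4: 0.
The most negative is -17/2 in column b, so b would enter next.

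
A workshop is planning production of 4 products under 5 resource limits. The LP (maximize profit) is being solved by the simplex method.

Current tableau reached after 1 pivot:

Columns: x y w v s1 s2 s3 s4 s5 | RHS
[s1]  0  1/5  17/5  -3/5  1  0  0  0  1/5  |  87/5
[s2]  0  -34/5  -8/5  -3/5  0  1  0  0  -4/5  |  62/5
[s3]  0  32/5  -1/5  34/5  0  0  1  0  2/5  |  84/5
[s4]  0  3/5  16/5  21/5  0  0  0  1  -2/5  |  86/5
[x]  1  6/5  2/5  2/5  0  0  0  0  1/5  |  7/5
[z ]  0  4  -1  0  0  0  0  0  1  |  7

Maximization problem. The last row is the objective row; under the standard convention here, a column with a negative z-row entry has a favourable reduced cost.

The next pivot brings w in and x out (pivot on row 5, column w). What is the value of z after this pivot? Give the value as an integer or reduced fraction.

21/2

Minimum ratio for w: (7/5)/(2/5) = 7/2.
z changes by −(z-row coeff of w)·ratio = −(-1)·(7/2) = 7/2.
New z = 7 + (7/2) = 21/2.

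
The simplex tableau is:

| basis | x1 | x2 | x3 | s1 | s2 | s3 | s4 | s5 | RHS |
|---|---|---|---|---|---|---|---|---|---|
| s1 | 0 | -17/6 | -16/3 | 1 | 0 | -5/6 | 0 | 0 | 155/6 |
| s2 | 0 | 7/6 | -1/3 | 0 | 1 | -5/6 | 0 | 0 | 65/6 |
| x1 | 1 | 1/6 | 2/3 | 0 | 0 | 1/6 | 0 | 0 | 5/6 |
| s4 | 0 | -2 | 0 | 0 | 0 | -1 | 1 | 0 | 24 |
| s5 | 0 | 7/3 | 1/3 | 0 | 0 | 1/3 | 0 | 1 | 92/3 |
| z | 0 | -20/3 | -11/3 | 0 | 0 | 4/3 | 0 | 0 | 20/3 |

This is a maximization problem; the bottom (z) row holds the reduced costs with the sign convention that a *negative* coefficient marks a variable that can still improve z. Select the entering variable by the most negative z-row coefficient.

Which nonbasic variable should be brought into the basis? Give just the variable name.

Objective-row coefficients: x1: 0, x2: -20/3, x3: -11/3, s1: 0, s2: 0, s3: 4/3, s4: 0, s5: 0.
The most negative is -20/3 in column x2, so x2 enters.

x2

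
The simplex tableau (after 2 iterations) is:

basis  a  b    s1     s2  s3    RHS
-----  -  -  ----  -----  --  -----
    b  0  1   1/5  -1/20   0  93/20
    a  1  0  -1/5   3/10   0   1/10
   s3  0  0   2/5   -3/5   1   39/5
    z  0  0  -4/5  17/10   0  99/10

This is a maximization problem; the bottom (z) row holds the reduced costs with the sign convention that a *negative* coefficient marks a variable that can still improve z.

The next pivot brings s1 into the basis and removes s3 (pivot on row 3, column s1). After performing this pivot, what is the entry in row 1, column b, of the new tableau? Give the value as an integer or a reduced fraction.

1

Pivot element is row 3, column s1: 2/5.
Normalize row 3: new (row 3, b) = 0/(2/5) = 0.
row 1 ← row 1 − (1/5)·(new row 3): 1 − (1/5)·0 = 1.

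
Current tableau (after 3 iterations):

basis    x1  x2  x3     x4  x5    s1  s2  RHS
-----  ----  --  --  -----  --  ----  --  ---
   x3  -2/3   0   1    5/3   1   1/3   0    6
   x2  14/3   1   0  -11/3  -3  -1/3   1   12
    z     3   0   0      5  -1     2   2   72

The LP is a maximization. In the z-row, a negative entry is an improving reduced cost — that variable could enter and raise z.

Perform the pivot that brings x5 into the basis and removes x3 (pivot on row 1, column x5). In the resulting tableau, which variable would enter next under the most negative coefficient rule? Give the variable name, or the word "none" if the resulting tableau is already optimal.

Pivot element 1. New z-row = old z-row − (-1)·(row 1/1).
Updated z-row coefficients: x1: 7/3, x2: 0, x3: 1, x4: 20/3, x5: 0, s1: 7/3, s2: 2.
No coefficient is strictly negative; the tableau after this pivot is optimal.

none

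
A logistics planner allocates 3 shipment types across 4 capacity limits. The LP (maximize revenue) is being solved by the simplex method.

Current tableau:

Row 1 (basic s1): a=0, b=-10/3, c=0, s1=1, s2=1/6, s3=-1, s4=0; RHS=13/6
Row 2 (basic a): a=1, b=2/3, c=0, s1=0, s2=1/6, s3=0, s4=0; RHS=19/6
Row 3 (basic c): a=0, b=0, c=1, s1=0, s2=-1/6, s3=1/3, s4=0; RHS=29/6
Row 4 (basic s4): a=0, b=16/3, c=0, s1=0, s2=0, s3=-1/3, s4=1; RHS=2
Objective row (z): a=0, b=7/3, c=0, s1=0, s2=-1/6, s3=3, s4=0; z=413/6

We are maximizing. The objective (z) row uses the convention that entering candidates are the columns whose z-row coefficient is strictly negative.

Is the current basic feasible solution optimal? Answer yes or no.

no

Column s2 has objective-row coefficient -1/6, which is negative; an improving pivot exists, so not yet optimal.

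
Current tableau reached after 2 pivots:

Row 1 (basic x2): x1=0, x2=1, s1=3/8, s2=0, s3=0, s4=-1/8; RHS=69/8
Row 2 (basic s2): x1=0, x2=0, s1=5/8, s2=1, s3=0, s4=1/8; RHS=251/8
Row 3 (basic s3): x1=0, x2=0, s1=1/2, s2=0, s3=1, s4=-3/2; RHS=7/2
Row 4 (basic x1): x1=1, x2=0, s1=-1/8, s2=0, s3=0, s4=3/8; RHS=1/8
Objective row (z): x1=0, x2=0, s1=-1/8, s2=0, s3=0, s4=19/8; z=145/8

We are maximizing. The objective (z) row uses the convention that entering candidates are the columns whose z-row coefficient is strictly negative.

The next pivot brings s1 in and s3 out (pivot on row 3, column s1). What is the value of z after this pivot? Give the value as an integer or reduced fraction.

19

Minimum ratio for s1: (7/2)/(1/2) = 7.
z changes by −(z-row coeff of s1)·ratio = −(-1/8)·7 = 7/8.
New z = 145/8 + (7/8) = 19.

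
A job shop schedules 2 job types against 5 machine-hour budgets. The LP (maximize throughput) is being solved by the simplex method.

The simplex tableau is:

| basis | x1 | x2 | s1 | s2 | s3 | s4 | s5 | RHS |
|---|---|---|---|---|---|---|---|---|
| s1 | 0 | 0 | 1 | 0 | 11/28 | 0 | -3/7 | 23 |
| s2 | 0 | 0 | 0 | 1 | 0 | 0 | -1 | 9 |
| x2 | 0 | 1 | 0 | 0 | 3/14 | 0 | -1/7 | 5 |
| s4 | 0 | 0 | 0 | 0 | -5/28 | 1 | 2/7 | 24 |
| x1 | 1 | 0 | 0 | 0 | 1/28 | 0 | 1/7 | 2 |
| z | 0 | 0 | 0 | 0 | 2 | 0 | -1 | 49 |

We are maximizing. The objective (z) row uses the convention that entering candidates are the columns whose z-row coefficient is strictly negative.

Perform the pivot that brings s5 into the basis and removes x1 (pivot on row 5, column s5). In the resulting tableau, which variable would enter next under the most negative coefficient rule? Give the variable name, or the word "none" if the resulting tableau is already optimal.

none

Pivot element 1/7. New z-row = old z-row − (-1)·(row 5/(1/7)).
Updated z-row coefficients: x1: 7, x2: 0, s1: 0, s2: 0, s3: 9/4, s4: 0, s5: 0.
No coefficient is strictly negative; the tableau after this pivot is optimal.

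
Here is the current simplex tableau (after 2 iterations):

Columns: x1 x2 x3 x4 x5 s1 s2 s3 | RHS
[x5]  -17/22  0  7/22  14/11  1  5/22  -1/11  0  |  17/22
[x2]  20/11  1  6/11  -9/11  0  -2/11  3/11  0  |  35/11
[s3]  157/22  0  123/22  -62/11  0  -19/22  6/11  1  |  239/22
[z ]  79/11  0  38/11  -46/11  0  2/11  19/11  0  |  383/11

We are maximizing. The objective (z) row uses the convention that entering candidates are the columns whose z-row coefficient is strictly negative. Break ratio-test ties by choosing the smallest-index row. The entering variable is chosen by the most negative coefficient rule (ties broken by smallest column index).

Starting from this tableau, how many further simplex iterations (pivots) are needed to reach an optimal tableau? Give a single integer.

pivot: x4 in, x5 out → z = 523/14
No improving column remains; optimal.

1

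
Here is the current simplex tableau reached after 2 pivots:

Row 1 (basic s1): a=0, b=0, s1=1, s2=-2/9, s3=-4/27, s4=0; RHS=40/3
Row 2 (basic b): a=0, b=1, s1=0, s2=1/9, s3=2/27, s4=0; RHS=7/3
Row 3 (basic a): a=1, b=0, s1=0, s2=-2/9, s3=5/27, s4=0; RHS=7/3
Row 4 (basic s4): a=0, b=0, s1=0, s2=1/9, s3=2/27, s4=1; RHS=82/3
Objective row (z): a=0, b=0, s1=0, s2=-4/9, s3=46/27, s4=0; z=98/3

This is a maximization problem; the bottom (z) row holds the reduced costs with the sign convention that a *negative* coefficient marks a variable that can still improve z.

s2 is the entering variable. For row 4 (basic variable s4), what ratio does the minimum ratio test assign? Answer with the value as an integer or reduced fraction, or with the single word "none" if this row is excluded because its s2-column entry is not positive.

246

Ratio = RHS / (s2 entry) = (82/3) / (1/9) = 246.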